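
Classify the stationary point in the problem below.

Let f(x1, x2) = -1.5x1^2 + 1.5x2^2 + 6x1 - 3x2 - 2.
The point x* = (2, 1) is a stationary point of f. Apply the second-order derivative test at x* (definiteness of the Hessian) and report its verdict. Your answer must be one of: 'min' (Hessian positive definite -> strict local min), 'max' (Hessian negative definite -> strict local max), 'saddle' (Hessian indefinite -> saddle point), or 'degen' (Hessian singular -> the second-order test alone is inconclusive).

Compute the Hessian H = grad^2 f:
  H = [[-3, 0], [0, 3]]
Verify stationarity: grad f(x*) = H x* + g = (0, 0).
Eigenvalues of H: -3, 3.
Eigenvalues have mixed signs, so H is indefinite -> x* is a saddle point.

saddle


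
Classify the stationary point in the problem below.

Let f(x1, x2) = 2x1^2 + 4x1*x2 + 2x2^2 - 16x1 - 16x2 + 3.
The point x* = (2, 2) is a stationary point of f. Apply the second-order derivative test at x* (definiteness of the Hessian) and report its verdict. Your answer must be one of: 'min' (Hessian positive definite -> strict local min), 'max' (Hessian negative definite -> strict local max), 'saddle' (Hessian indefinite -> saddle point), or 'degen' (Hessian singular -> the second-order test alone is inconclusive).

Compute the Hessian H = grad^2 f:
  H = [[4, 4], [4, 4]]
Verify stationarity: grad f(x*) = H x* + g = (0, 0).
Eigenvalues of H: 0, 8.
H has a zero eigenvalue (singular; positive semidefinite but not definite), so H is neither positive definite, negative definite, nor indefinite. The second-order test alone is inconclusive -> degen.
(Indeed, f is constant along the null direction of H through x*, so x* is not a strict local extremum.)

degen


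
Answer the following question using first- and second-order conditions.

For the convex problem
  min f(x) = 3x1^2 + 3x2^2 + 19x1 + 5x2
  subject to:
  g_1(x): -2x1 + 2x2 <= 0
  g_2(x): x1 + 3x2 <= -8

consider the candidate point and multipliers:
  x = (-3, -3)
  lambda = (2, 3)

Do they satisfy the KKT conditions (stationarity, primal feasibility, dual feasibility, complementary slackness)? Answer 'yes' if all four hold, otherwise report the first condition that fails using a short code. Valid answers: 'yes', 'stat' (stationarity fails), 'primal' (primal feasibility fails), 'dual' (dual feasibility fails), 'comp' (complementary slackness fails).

Gradient of f: grad f(x) = Q x + c = (1, -13)
Constraint values g_i(x) = a_i^T x - b_i:
  g_1((-3, -3)) = 0
  g_2((-3, -3)) = -4
Stationarity residual: grad f(x) + sum_i lambda_i a_i = (0, 0)
  -> stationarity OK
Primal feasibility (all g_i <= 0): OK
Dual feasibility (all lambda_i >= 0): OK
Complementary slackness (lambda_i * g_i(x) = 0 for all i): FAILS

Verdict: the first failing condition is complementary_slackness -> comp.

comp


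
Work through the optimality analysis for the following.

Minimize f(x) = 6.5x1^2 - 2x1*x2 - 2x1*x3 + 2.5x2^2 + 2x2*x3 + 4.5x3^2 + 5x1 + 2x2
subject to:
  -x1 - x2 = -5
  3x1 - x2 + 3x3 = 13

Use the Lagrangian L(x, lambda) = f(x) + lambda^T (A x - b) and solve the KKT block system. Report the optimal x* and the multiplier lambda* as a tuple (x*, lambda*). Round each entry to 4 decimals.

Form the Lagrangian:
  L(x, lambda) = (1/2) x^T Q x + c^T x + lambda^T (A x - b)
Stationarity (grad_x L = 0): Q x + c + A^T lambda = 0.
Primal feasibility: A x = b.

This gives the KKT block system:
  [ Q   A^T ] [ x     ]   [-c ]
  [ A    0  ] [ lambda ] = [ b ]

Solving the linear system:
  x*      = (2.9041, 2.0959, 2.1279)
  lambda* = (16.7717, -5.8447)
  f(x*)   = 89.2763

x* = (2.9041, 2.0959, 2.1279), lambda* = (16.7717, -5.8447)


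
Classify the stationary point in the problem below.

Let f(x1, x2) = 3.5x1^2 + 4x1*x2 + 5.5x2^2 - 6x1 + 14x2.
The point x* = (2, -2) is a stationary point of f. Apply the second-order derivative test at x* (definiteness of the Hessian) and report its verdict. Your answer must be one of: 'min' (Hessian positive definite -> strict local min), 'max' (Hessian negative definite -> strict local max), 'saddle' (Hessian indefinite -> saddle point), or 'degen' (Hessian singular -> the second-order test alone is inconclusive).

Compute the Hessian H = grad^2 f:
  H = [[7, 4], [4, 11]]
Verify stationarity: grad f(x*) = H x* + g = (0, 0).
Eigenvalues of H: 4.5279, 13.4721.
Both eigenvalues > 0, so H is positive definite -> x* is a strict local min.

min


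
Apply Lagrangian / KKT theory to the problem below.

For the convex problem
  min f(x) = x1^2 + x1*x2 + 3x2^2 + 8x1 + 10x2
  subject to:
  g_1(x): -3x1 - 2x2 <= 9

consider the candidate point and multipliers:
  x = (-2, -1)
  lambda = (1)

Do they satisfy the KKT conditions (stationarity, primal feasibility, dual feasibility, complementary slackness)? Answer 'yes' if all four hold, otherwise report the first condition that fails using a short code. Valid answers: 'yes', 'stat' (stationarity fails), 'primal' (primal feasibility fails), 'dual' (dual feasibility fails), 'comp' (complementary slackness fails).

Gradient of f: grad f(x) = Q x + c = (3, 2)
Constraint values g_i(x) = a_i^T x - b_i:
  g_1((-2, -1)) = -1
Stationarity residual: grad f(x) + sum_i lambda_i a_i = (0, 0)
  -> stationarity OK
Primal feasibility (all g_i <= 0): OK
Dual feasibility (all lambda_i >= 0): OK
Complementary slackness (lambda_i * g_i(x) = 0 for all i): FAILS

Verdict: the first failing condition is complementary_slackness -> comp.

comp


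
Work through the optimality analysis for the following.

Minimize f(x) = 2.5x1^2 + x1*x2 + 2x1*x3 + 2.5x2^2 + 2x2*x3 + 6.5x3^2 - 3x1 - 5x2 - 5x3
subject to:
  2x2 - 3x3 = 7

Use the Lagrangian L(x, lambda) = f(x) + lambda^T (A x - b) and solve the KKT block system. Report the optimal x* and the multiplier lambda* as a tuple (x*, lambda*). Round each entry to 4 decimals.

Form the Lagrangian:
  L(x, lambda) = (1/2) x^T Q x + c^T x + lambda^T (A x - b)
Stationarity (grad_x L = 0): Q x + c + A^T lambda = 0.
Primal feasibility: A x = b.

This gives the KKT block system:
  [ Q   A^T ] [ x     ]   [-c ]
  [ A    0  ] [ lambda ] = [ b ]

Solving the linear system:
  x*      = (0.4137, 2.3993, -0.7338)
  lambda* = (-2.9712)
  f(x*)   = 5.6151

x* = (0.4137, 2.3993, -0.7338), lambda* = (-2.9712)


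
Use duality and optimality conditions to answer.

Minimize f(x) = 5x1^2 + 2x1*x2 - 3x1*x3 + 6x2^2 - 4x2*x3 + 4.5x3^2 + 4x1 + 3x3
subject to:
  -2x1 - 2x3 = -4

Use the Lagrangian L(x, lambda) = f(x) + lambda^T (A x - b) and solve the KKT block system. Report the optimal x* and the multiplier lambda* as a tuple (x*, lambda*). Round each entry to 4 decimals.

Form the Lagrangian:
  L(x, lambda) = (1/2) x^T Q x + c^T x + lambda^T (A x - b)
Stationarity (grad_x L = 0): Q x + c + A^T lambda = 0.
Primal feasibility: A x = b.

This gives the KKT block system:
  [ Q   A^T ] [ x     ]   [-c ]
  [ A    0  ] [ lambda ] = [ b ]

Solving the linear system:
  x*      = (0.8636, 0.2348, 1.1364)
  lambda* = (4.8485)
  f(x*)   = 13.1288

x* = (0.8636, 0.2348, 1.1364), lambda* = (4.8485)


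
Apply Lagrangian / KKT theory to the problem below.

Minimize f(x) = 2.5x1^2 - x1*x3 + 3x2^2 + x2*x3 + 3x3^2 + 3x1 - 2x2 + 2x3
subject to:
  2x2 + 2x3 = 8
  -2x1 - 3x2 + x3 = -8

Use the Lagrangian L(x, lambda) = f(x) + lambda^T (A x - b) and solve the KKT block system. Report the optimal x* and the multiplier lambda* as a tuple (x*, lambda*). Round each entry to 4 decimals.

Form the Lagrangian:
  L(x, lambda) = (1/2) x^T Q x + c^T x + lambda^T (A x - b)
Stationarity (grad_x L = 0): Q x + c + A^T lambda = 0.
Primal feasibility: A x = b.

This gives the KKT block system:
  [ Q   A^T ] [ x     ]   [-c ]
  [ A    0  ] [ lambda ] = [ b ]

Solving the linear system:
  x*      = (0.1538, 2.9231, 1.0769)
  lambda* = (-6.2885, 1.3462)
  f(x*)   = 28.9231

x* = (0.1538, 2.9231, 1.0769), lambda* = (-6.2885, 1.3462)


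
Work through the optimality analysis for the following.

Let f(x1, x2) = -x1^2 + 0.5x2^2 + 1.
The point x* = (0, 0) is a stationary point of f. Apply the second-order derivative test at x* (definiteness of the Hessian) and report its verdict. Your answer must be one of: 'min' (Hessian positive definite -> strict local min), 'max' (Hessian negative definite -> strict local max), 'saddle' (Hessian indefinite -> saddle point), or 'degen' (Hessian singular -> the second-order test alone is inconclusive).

Compute the Hessian H = grad^2 f:
  H = [[-2, 0], [0, 1]]
Verify stationarity: grad f(x*) = H x* + g = (0, 0).
Eigenvalues of H: -2, 1.
Eigenvalues have mixed signs, so H is indefinite -> x* is a saddle point.

saddle


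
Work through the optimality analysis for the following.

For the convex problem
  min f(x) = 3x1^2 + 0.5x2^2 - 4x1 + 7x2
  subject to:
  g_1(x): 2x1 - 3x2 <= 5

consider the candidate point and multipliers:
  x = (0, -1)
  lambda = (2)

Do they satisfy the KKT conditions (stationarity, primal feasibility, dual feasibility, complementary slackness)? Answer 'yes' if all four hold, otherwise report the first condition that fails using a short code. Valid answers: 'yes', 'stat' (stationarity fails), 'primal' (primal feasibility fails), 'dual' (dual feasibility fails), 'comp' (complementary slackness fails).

Gradient of f: grad f(x) = Q x + c = (-4, 6)
Constraint values g_i(x) = a_i^T x - b_i:
  g_1((0, -1)) = -2
Stationarity residual: grad f(x) + sum_i lambda_i a_i = (0, 0)
  -> stationarity OK
Primal feasibility (all g_i <= 0): OK
Dual feasibility (all lambda_i >= 0): OK
Complementary slackness (lambda_i * g_i(x) = 0 for all i): FAILS

Verdict: the first failing condition is complementary_slackness -> comp.

comp


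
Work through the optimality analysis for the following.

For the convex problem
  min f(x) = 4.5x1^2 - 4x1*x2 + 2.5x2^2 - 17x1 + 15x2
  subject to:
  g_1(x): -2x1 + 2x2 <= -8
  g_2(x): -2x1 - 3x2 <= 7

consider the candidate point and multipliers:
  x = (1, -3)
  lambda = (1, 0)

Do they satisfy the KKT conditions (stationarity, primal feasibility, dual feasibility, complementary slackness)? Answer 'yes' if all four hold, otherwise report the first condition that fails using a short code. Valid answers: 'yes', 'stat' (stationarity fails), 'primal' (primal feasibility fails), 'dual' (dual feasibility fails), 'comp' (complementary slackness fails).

Gradient of f: grad f(x) = Q x + c = (4, -4)
Constraint values g_i(x) = a_i^T x - b_i:
  g_1((1, -3)) = 0
  g_2((1, -3)) = 0
Stationarity residual: grad f(x) + sum_i lambda_i a_i = (2, -2)
  -> stationarity FAILS
Primal feasibility (all g_i <= 0): OK
Dual feasibility (all lambda_i >= 0): OK
Complementary slackness (lambda_i * g_i(x) = 0 for all i): OK

Verdict: the first failing condition is stationarity -> stat.

stat


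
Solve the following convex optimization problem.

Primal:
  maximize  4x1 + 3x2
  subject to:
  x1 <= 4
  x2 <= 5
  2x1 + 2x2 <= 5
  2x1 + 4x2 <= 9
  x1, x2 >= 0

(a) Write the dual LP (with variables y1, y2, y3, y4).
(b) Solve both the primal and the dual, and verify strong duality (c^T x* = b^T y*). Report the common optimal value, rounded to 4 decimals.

The standard primal-dual pair for 'max c^T x s.t. A x <= b, x >= 0' is:
  Dual:  min b^T y  s.t.  A^T y >= c,  y >= 0.

So the dual LP is:
  minimize  4y1 + 5y2 + 5y3 + 9y4
  subject to:
    y1 + 2y3 + 2y4 >= 4
    y2 + 2y3 + 4y4 >= 3
    y1, y2, y3, y4 >= 0

Solving the primal: x* = (2.5, 0).
  primal value c^T x* = 10.
Solving the dual: y* = (0, 0, 2, 0).
  dual value b^T y* = 10.
Strong duality: c^T x* = b^T y*. Confirmed.

10


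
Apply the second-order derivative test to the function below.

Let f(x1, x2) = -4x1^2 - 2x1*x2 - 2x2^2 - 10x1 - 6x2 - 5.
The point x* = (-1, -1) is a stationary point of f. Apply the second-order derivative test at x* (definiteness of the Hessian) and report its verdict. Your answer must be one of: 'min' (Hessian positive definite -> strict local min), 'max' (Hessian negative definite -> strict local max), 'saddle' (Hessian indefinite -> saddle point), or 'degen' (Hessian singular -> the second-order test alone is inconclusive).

Compute the Hessian H = grad^2 f:
  H = [[-8, -2], [-2, -4]]
Verify stationarity: grad f(x*) = H x* + g = (0, 0).
Eigenvalues of H: -8.8284, -3.1716.
Both eigenvalues < 0, so H is negative definite -> x* is a strict local max.

max


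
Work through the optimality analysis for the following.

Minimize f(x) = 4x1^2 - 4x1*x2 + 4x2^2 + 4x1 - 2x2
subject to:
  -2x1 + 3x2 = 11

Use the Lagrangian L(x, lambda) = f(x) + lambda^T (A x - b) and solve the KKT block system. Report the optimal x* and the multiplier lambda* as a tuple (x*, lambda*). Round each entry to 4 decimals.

Form the Lagrangian:
  L(x, lambda) = (1/2) x^T Q x + c^T x + lambda^T (A x - b)
Stationarity (grad_x L = 0): Q x + c + A^T lambda = 0.
Primal feasibility: A x = b.

This gives the KKT block system:
  [ Q   A^T ] [ x     ]   [-c ]
  [ A    0  ] [ lambda ] = [ b ]

Solving the linear system:
  x*      = (-1.2143, 2.8571)
  lambda* = (-8.5714)
  f(x*)   = 41.8571

x* = (-1.2143, 2.8571), lambda* = (-8.5714)


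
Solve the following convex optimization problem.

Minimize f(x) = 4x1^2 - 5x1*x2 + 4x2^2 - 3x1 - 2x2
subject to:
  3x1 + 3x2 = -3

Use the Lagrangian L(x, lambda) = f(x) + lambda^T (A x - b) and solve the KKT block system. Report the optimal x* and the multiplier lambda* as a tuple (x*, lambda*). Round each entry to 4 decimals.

Form the Lagrangian:
  L(x, lambda) = (1/2) x^T Q x + c^T x + lambda^T (A x - b)
Stationarity (grad_x L = 0): Q x + c + A^T lambda = 0.
Primal feasibility: A x = b.

This gives the KKT block system:
  [ Q   A^T ] [ x     ]   [-c ]
  [ A    0  ] [ lambda ] = [ b ]

Solving the linear system:
  x*      = (-0.4615, -0.5385)
  lambda* = (1.3333)
  f(x*)   = 3.2308

x* = (-0.4615, -0.5385), lambda* = (1.3333)


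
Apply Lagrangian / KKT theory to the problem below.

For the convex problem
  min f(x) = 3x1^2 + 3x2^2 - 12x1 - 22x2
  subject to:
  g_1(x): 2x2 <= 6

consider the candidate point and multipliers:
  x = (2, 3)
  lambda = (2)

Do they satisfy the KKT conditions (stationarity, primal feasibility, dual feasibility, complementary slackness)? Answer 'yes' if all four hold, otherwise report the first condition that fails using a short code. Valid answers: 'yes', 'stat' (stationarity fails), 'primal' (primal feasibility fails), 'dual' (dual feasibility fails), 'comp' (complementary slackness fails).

Gradient of f: grad f(x) = Q x + c = (0, -4)
Constraint values g_i(x) = a_i^T x - b_i:
  g_1((2, 3)) = 0
Stationarity residual: grad f(x) + sum_i lambda_i a_i = (0, 0)
  -> stationarity OK
Primal feasibility (all g_i <= 0): OK
Dual feasibility (all lambda_i >= 0): OK
Complementary slackness (lambda_i * g_i(x) = 0 for all i): OK

Verdict: yes, KKT holds.

yes


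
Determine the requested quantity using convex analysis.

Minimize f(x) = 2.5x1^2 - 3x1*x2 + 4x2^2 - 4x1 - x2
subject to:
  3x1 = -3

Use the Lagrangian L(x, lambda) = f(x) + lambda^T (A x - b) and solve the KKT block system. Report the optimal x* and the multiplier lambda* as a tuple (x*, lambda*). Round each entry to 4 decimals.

Form the Lagrangian:
  L(x, lambda) = (1/2) x^T Q x + c^T x + lambda^T (A x - b)
Stationarity (grad_x L = 0): Q x + c + A^T lambda = 0.
Primal feasibility: A x = b.

This gives the KKT block system:
  [ Q   A^T ] [ x     ]   [-c ]
  [ A    0  ] [ lambda ] = [ b ]

Solving the linear system:
  x*      = (-1, -0.25)
  lambda* = (2.75)
  f(x*)   = 6.25

x* = (-1, -0.25), lambda* = (2.75)


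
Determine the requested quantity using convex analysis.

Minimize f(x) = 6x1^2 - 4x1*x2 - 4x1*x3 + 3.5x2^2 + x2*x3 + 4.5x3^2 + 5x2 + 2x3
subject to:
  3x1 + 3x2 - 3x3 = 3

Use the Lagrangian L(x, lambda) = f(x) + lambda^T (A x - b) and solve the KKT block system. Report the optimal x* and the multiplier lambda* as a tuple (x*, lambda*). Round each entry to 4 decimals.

Form the Lagrangian:
  L(x, lambda) = (1/2) x^T Q x + c^T x + lambda^T (A x - b)
Stationarity (grad_x L = 0): Q x + c + A^T lambda = 0.
Primal feasibility: A x = b.

This gives the KKT block system:
  [ Q   A^T ] [ x     ]   [-c ]
  [ A    0  ] [ lambda ] = [ b ]

Solving the linear system:
  x*      = (0.2087, 0.1435, -0.6478)
  lambda* = (-1.5072)
  f(x*)   = 1.9717

x* = (0.2087, 0.1435, -0.6478), lambda* = (-1.5072)


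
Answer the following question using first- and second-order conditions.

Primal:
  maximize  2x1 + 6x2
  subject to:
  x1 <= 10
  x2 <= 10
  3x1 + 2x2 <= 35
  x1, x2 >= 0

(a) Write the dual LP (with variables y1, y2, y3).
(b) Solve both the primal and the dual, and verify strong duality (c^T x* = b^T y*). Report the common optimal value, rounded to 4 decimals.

The standard primal-dual pair for 'max c^T x s.t. A x <= b, x >= 0' is:
  Dual:  min b^T y  s.t.  A^T y >= c,  y >= 0.

So the dual LP is:
  minimize  10y1 + 10y2 + 35y3
  subject to:
    y1 + 3y3 >= 2
    y2 + 2y3 >= 6
    y1, y2, y3 >= 0

Solving the primal: x* = (5, 10).
  primal value c^T x* = 70.
Solving the dual: y* = (0, 4.6667, 0.6667).
  dual value b^T y* = 70.
Strong duality: c^T x* = b^T y*. Confirmed.

70


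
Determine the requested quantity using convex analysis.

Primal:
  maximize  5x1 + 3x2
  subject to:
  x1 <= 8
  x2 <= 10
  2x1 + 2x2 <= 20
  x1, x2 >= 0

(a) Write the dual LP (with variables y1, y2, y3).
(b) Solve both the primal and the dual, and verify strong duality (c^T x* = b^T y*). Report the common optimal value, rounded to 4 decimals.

The standard primal-dual pair for 'max c^T x s.t. A x <= b, x >= 0' is:
  Dual:  min b^T y  s.t.  A^T y >= c,  y >= 0.

So the dual LP is:
  minimize  8y1 + 10y2 + 20y3
  subject to:
    y1 + 2y3 >= 5
    y2 + 2y3 >= 3
    y1, y2, y3 >= 0

Solving the primal: x* = (8, 2).
  primal value c^T x* = 46.
Solving the dual: y* = (2, 0, 1.5).
  dual value b^T y* = 46.
Strong duality: c^T x* = b^T y*. Confirmed.

46


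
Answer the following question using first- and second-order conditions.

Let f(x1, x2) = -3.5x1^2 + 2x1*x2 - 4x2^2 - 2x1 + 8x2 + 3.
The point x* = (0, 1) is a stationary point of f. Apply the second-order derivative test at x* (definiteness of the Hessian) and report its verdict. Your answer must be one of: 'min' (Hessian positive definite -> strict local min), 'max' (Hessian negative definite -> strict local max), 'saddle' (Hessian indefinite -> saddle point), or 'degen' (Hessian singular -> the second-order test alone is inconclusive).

Compute the Hessian H = grad^2 f:
  H = [[-7, 2], [2, -8]]
Verify stationarity: grad f(x*) = H x* + g = (0, 0).
Eigenvalues of H: -9.5616, -5.4384.
Both eigenvalues < 0, so H is negative definite -> x* is a strict local max.

max


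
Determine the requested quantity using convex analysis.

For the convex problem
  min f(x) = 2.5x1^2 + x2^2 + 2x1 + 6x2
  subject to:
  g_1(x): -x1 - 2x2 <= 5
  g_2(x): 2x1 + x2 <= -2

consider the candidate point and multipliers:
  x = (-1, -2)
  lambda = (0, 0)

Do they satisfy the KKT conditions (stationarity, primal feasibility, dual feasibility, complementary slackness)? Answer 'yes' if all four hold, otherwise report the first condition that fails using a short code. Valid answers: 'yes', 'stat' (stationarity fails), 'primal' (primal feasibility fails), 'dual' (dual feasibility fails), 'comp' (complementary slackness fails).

Gradient of f: grad f(x) = Q x + c = (-3, 2)
Constraint values g_i(x) = a_i^T x - b_i:
  g_1((-1, -2)) = 0
  g_2((-1, -2)) = -2
Stationarity residual: grad f(x) + sum_i lambda_i a_i = (-3, 2)
  -> stationarity FAILS
Primal feasibility (all g_i <= 0): OK
Dual feasibility (all lambda_i >= 0): OK
Complementary slackness (lambda_i * g_i(x) = 0 for all i): OK

Verdict: the first failing condition is stationarity -> stat.

stat


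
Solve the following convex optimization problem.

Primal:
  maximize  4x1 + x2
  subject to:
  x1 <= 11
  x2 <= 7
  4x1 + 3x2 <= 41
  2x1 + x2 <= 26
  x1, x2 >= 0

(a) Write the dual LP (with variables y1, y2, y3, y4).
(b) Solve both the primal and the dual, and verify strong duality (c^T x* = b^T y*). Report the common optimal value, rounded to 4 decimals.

The standard primal-dual pair for 'max c^T x s.t. A x <= b, x >= 0' is:
  Dual:  min b^T y  s.t.  A^T y >= c,  y >= 0.

So the dual LP is:
  minimize  11y1 + 7y2 + 41y3 + 26y4
  subject to:
    y1 + 4y3 + 2y4 >= 4
    y2 + 3y3 + y4 >= 1
    y1, y2, y3, y4 >= 0

Solving the primal: x* = (10.25, 0).
  primal value c^T x* = 41.
Solving the dual: y* = (0, 0, 1, 0).
  dual value b^T y* = 41.
Strong duality: c^T x* = b^T y*. Confirmed.

41


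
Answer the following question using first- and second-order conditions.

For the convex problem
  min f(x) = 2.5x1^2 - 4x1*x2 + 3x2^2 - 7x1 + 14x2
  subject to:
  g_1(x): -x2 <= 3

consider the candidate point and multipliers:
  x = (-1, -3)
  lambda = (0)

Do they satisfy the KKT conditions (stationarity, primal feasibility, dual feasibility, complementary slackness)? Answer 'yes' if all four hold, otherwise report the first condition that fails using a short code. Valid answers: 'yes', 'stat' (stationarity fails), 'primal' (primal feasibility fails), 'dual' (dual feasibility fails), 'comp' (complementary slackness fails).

Gradient of f: grad f(x) = Q x + c = (0, 0)
Constraint values g_i(x) = a_i^T x - b_i:
  g_1((-1, -3)) = 0
Stationarity residual: grad f(x) + sum_i lambda_i a_i = (0, 0)
  -> stationarity OK
Primal feasibility (all g_i <= 0): OK
Dual feasibility (all lambda_i >= 0): OK
Complementary slackness (lambda_i * g_i(x) = 0 for all i): OK

Verdict: yes, KKT holds.

yes


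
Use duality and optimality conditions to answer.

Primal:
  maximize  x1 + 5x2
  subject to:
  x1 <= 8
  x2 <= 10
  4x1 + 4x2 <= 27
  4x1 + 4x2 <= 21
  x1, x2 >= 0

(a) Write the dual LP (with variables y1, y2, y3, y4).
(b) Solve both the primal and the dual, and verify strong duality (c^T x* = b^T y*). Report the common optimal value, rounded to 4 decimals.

The standard primal-dual pair for 'max c^T x s.t. A x <= b, x >= 0' is:
  Dual:  min b^T y  s.t.  A^T y >= c,  y >= 0.

So the dual LP is:
  minimize  8y1 + 10y2 + 27y3 + 21y4
  subject to:
    y1 + 4y3 + 4y4 >= 1
    y2 + 4y3 + 4y4 >= 5
    y1, y2, y3, y4 >= 0

Solving the primal: x* = (0, 5.25).
  primal value c^T x* = 26.25.
Solving the dual: y* = (0, 0, 0, 1.25).
  dual value b^T y* = 26.25.
Strong duality: c^T x* = b^T y*. Confirmed.

26.25


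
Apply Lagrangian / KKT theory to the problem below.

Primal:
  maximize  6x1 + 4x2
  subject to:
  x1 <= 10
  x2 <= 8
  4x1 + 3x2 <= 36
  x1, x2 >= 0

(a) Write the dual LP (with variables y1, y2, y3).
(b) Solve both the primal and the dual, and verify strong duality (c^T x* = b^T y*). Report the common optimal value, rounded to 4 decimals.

The standard primal-dual pair for 'max c^T x s.t. A x <= b, x >= 0' is:
  Dual:  min b^T y  s.t.  A^T y >= c,  y >= 0.

So the dual LP is:
  minimize  10y1 + 8y2 + 36y3
  subject to:
    y1 + 4y3 >= 6
    y2 + 3y3 >= 4
    y1, y2, y3 >= 0

Solving the primal: x* = (9, 0).
  primal value c^T x* = 54.
Solving the dual: y* = (0, 0, 1.5).
  dual value b^T y* = 54.
Strong duality: c^T x* = b^T y*. Confirmed.

54


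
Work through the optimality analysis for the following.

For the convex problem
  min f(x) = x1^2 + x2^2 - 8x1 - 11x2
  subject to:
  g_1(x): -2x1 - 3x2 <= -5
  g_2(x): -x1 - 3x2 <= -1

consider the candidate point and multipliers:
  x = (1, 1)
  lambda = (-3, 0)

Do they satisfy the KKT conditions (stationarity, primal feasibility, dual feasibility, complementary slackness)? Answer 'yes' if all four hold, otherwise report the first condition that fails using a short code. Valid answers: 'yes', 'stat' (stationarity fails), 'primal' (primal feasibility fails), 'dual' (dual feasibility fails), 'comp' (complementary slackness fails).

Gradient of f: grad f(x) = Q x + c = (-6, -9)
Constraint values g_i(x) = a_i^T x - b_i:
  g_1((1, 1)) = 0
  g_2((1, 1)) = -3
Stationarity residual: grad f(x) + sum_i lambda_i a_i = (0, 0)
  -> stationarity OK
Primal feasibility (all g_i <= 0): OK
Dual feasibility (all lambda_i >= 0): FAILS
Complementary slackness (lambda_i * g_i(x) = 0 for all i): OK

Verdict: the first failing condition is dual_feasibility -> dual.

dual


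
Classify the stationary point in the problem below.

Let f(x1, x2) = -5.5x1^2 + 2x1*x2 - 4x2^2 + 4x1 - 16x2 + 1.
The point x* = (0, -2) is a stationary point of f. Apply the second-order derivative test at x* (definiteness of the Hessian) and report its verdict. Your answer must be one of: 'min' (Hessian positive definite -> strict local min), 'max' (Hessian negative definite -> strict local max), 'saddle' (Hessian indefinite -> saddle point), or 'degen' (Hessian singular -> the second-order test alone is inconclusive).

Compute the Hessian H = grad^2 f:
  H = [[-11, 2], [2, -8]]
Verify stationarity: grad f(x*) = H x* + g = (0, 0).
Eigenvalues of H: -12, -7.
Both eigenvalues < 0, so H is negative definite -> x* is a strict local max.

max


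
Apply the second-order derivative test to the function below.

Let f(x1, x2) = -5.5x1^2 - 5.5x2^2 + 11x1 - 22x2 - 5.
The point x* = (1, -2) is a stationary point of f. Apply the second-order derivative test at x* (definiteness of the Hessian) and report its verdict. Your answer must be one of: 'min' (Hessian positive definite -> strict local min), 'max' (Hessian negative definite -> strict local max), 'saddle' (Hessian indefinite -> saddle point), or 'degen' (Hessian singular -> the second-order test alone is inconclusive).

Compute the Hessian H = grad^2 f:
  H = [[-11, 0], [0, -11]]
Verify stationarity: grad f(x*) = H x* + g = (0, 0).
Eigenvalues of H: -11, -11.
Both eigenvalues < 0, so H is negative definite -> x* is a strict local max.

max


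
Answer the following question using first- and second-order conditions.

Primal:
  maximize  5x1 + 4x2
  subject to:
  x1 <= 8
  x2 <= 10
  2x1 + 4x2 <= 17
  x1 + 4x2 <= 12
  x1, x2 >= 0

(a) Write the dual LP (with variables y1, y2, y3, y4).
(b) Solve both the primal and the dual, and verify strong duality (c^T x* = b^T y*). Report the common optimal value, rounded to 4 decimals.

The standard primal-dual pair for 'max c^T x s.t. A x <= b, x >= 0' is:
  Dual:  min b^T y  s.t.  A^T y >= c,  y >= 0.

So the dual LP is:
  minimize  8y1 + 10y2 + 17y3 + 12y4
  subject to:
    y1 + 2y3 + y4 >= 5
    y2 + 4y3 + 4y4 >= 4
    y1, y2, y3, y4 >= 0

Solving the primal: x* = (8, 0.25).
  primal value c^T x* = 41.
Solving the dual: y* = (3, 0, 1, 0).
  dual value b^T y* = 41.
Strong duality: c^T x* = b^T y*. Confirmed.

41


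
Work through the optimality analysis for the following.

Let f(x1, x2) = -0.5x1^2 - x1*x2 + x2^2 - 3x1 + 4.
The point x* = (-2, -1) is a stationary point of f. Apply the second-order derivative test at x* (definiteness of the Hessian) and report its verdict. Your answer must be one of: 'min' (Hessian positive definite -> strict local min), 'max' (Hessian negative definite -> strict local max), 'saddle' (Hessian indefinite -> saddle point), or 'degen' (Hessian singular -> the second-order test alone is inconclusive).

Compute the Hessian H = grad^2 f:
  H = [[-1, -1], [-1, 2]]
Verify stationarity: grad f(x*) = H x* + g = (0, 0).
Eigenvalues of H: -1.3028, 2.3028.
Eigenvalues have mixed signs, so H is indefinite -> x* is a saddle point.

saddle


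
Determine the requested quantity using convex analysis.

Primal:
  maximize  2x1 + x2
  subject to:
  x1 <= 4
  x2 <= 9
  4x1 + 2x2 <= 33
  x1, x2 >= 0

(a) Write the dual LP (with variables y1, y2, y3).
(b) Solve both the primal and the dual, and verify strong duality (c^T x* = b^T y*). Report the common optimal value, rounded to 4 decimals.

The standard primal-dual pair for 'max c^T x s.t. A x <= b, x >= 0' is:
  Dual:  min b^T y  s.t.  A^T y >= c,  y >= 0.

So the dual LP is:
  minimize  4y1 + 9y2 + 33y3
  subject to:
    y1 + 4y3 >= 2
    y2 + 2y3 >= 1
    y1, y2, y3 >= 0

Solving the primal: x* = (3.75, 9).
  primal value c^T x* = 16.5.
Solving the dual: y* = (0, 0, 0.5).
  dual value b^T y* = 16.5.
Strong duality: c^T x* = b^T y*. Confirmed.

16.5


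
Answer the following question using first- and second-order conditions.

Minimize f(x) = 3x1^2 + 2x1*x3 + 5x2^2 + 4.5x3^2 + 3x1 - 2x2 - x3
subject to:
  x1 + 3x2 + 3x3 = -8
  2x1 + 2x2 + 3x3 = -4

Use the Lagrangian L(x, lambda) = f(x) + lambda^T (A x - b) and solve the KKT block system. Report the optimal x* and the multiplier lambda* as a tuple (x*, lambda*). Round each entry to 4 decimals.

Form the Lagrangian:
  L(x, lambda) = (1/2) x^T Q x + c^T x + lambda^T (A x - b)
Stationarity (grad_x L = 0): Q x + c + A^T lambda = 0.
Primal feasibility: A x = b.

This gives the KKT block system:
  [ Q   A^T ] [ x     ]   [-c ]
  [ A    0  ] [ lambda ] = [ b ]

Solving the linear system:
  x*      = (1.9125, -2.0875, -1.2167)
  lambda* = (17.4583, -14.75)
  f(x*)   = 45.8979

x* = (1.9125, -2.0875, -1.2167), lambda* = (17.4583, -14.75)


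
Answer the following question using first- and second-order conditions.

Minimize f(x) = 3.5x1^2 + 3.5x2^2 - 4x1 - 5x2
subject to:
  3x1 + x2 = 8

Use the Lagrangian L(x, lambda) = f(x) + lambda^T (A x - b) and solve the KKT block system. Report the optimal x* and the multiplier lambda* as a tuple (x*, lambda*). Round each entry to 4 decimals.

Form the Lagrangian:
  L(x, lambda) = (1/2) x^T Q x + c^T x + lambda^T (A x - b)
Stationarity (grad_x L = 0): Q x + c + A^T lambda = 0.
Primal feasibility: A x = b.

This gives the KKT block system:
  [ Q   A^T ] [ x     ]   [-c ]
  [ A    0  ] [ lambda ] = [ b ]

Solving the linear system:
  x*      = (2.2429, 1.2714)
  lambda* = (-3.9)
  f(x*)   = 7.9357

x* = (2.2429, 1.2714), lambda* = (-3.9)


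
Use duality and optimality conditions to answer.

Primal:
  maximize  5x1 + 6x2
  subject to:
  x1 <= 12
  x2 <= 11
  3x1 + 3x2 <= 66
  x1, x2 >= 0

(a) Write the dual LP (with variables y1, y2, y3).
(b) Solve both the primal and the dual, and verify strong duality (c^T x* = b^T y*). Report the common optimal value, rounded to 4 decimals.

The standard primal-dual pair for 'max c^T x s.t. A x <= b, x >= 0' is:
  Dual:  min b^T y  s.t.  A^T y >= c,  y >= 0.

So the dual LP is:
  minimize  12y1 + 11y2 + 66y3
  subject to:
    y1 + 3y3 >= 5
    y2 + 3y3 >= 6
    y1, y2, y3 >= 0

Solving the primal: x* = (11, 11).
  primal value c^T x* = 121.
Solving the dual: y* = (0, 1, 1.6667).
  dual value b^T y* = 121.
Strong duality: c^T x* = b^T y*. Confirmed.

121


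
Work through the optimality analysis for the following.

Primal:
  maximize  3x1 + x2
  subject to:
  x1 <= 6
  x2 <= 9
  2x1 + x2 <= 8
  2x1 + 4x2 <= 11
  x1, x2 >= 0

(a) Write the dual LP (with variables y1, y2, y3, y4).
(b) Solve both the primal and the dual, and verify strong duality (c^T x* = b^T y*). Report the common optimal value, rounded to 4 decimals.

The standard primal-dual pair for 'max c^T x s.t. A x <= b, x >= 0' is:
  Dual:  min b^T y  s.t.  A^T y >= c,  y >= 0.

So the dual LP is:
  minimize  6y1 + 9y2 + 8y3 + 11y4
  subject to:
    y1 + 2y3 + 2y4 >= 3
    y2 + y3 + 4y4 >= 1
    y1, y2, y3, y4 >= 0

Solving the primal: x* = (4, 0).
  primal value c^T x* = 12.
Solving the dual: y* = (0, 0, 1.5, 0).
  dual value b^T y* = 12.
Strong duality: c^T x* = b^T y*. Confirmed.

12


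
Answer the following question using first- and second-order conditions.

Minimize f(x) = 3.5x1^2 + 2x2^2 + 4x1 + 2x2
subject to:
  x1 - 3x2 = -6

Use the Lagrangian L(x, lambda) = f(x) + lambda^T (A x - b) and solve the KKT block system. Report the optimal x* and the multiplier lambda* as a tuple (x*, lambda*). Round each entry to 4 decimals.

Form the Lagrangian:
  L(x, lambda) = (1/2) x^T Q x + c^T x + lambda^T (A x - b)
Stationarity (grad_x L = 0): Q x + c + A^T lambda = 0.
Primal feasibility: A x = b.

This gives the KKT block system:
  [ Q   A^T ] [ x     ]   [-c ]
  [ A    0  ] [ lambda ] = [ b ]

Solving the linear system:
  x*      = (-0.9851, 1.6716)
  lambda* = (2.8955)
  f(x*)   = 8.3881

x* = (-0.9851, 1.6716), lambda* = (2.8955)


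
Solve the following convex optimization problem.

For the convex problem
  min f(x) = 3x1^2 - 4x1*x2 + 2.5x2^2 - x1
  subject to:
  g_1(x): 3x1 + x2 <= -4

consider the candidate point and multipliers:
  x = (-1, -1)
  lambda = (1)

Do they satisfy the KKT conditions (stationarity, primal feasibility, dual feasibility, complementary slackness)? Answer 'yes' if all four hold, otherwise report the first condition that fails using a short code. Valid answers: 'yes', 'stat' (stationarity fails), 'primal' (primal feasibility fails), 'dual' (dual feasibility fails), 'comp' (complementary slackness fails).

Gradient of f: grad f(x) = Q x + c = (-3, -1)
Constraint values g_i(x) = a_i^T x - b_i:
  g_1((-1, -1)) = 0
Stationarity residual: grad f(x) + sum_i lambda_i a_i = (0, 0)
  -> stationarity OK
Primal feasibility (all g_i <= 0): OK
Dual feasibility (all lambda_i >= 0): OK
Complementary slackness (lambda_i * g_i(x) = 0 for all i): OK

Verdict: yes, KKT holds.

yes


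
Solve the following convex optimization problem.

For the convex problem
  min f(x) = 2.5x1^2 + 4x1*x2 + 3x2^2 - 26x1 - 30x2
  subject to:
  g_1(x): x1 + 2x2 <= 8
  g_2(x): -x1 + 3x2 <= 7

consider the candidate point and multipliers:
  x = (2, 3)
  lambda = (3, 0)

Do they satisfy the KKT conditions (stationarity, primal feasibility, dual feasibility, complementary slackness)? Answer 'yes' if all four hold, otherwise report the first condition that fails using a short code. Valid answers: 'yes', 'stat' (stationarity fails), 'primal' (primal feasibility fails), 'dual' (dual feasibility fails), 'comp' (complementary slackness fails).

Gradient of f: grad f(x) = Q x + c = (-4, -4)
Constraint values g_i(x) = a_i^T x - b_i:
  g_1((2, 3)) = 0
  g_2((2, 3)) = 0
Stationarity residual: grad f(x) + sum_i lambda_i a_i = (-1, 2)
  -> stationarity FAILS
Primal feasibility (all g_i <= 0): OK
Dual feasibility (all lambda_i >= 0): OK
Complementary slackness (lambda_i * g_i(x) = 0 for all i): OK

Verdict: the first failing condition is stationarity -> stat.

stat


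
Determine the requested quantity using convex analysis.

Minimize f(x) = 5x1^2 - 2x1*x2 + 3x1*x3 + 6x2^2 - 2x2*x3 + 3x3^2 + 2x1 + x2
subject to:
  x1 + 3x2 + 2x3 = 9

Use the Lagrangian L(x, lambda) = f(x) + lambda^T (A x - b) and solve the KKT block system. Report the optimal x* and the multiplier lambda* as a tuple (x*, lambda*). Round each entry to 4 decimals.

Form the Lagrangian:
  L(x, lambda) = (1/2) x^T Q x + c^T x + lambda^T (A x - b)
Stationarity (grad_x L = 0): Q x + c + A^T lambda = 0.
Primal feasibility: A x = b.

This gives the KKT block system:
  [ Q   A^T ] [ x     ]   [-c ]
  [ A    0  ] [ lambda ] = [ b ]

Solving the linear system:
  x*      = (-0.0544, 1.538, 2.2202)
  lambda* = (-5.0412)
  f(x*)   = 23.4002

x* = (-0.0544, 1.538, 2.2202), lambda* = (-5.0412)


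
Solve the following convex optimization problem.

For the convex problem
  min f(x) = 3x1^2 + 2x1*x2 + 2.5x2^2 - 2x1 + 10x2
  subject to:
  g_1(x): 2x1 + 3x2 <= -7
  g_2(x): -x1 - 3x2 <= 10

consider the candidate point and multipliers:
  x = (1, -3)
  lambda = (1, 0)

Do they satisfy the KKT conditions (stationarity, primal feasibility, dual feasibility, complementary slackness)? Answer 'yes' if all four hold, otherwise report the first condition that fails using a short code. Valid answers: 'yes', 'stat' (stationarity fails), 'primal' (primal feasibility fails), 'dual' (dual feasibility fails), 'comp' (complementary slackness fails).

Gradient of f: grad f(x) = Q x + c = (-2, -3)
Constraint values g_i(x) = a_i^T x - b_i:
  g_1((1, -3)) = 0
  g_2((1, -3)) = -2
Stationarity residual: grad f(x) + sum_i lambda_i a_i = (0, 0)
  -> stationarity OK
Primal feasibility (all g_i <= 0): OK
Dual feasibility (all lambda_i >= 0): OK
Complementary slackness (lambda_i * g_i(x) = 0 for all i): OK

Verdict: yes, KKT holds.

yes


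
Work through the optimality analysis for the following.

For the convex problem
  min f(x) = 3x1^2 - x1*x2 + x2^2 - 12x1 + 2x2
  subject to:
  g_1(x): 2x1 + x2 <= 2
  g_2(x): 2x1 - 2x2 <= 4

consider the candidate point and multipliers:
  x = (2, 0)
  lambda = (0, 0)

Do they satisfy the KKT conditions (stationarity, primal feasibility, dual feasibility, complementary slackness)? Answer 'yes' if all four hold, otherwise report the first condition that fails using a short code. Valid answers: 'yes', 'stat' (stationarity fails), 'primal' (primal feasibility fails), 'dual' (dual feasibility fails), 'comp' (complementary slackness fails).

Gradient of f: grad f(x) = Q x + c = (0, 0)
Constraint values g_i(x) = a_i^T x - b_i:
  g_1((2, 0)) = 2
  g_2((2, 0)) = 0
Stationarity residual: grad f(x) + sum_i lambda_i a_i = (0, 0)
  -> stationarity OK
Primal feasibility (all g_i <= 0): FAILS
Dual feasibility (all lambda_i >= 0): OK
Complementary slackness (lambda_i * g_i(x) = 0 for all i): OK

Verdict: the first failing condition is primal_feasibility -> primal.

primal


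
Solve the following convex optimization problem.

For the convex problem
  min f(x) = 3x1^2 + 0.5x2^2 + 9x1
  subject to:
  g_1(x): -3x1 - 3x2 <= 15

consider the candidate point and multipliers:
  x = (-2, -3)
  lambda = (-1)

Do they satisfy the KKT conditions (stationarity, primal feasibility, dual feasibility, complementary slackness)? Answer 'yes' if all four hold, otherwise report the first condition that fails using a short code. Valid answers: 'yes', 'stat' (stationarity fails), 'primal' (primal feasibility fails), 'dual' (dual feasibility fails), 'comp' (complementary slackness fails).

Gradient of f: grad f(x) = Q x + c = (-3, -3)
Constraint values g_i(x) = a_i^T x - b_i:
  g_1((-2, -3)) = 0
Stationarity residual: grad f(x) + sum_i lambda_i a_i = (0, 0)
  -> stationarity OK
Primal feasibility (all g_i <= 0): OK
Dual feasibility (all lambda_i >= 0): FAILS
Complementary slackness (lambda_i * g_i(x) = 0 for all i): OK

Verdict: the first failing condition is dual_feasibility -> dual.

dual


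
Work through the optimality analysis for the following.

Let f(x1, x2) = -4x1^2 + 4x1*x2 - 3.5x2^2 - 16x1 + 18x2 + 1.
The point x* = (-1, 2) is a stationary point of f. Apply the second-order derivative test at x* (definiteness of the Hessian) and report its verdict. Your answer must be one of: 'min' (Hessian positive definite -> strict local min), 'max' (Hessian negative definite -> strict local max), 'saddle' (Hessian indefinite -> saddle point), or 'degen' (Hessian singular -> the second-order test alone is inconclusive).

Compute the Hessian H = grad^2 f:
  H = [[-8, 4], [4, -7]]
Verify stationarity: grad f(x*) = H x* + g = (0, 0).
Eigenvalues of H: -11.5311, -3.4689.
Both eigenvalues < 0, so H is negative definite -> x* is a strict local max.

max


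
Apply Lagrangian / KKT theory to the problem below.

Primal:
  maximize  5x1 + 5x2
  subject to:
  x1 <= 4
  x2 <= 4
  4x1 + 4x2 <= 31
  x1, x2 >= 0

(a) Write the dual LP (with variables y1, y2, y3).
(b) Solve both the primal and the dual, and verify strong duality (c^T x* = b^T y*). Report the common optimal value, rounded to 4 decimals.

The standard primal-dual pair for 'max c^T x s.t. A x <= b, x >= 0' is:
  Dual:  min b^T y  s.t.  A^T y >= c,  y >= 0.

So the dual LP is:
  minimize  4y1 + 4y2 + 31y3
  subject to:
    y1 + 4y3 >= 5
    y2 + 4y3 >= 5
    y1, y2, y3 >= 0

Solving the primal: x* = (3.75, 4).
  primal value c^T x* = 38.75.
Solving the dual: y* = (0, 0, 1.25).
  dual value b^T y* = 38.75.
Strong duality: c^T x* = b^T y*. Confirmed.

38.75


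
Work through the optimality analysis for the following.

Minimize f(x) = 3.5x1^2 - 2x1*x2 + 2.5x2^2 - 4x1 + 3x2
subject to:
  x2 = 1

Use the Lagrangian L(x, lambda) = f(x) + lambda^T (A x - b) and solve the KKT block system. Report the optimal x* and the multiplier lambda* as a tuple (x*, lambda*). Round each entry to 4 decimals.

Form the Lagrangian:
  L(x, lambda) = (1/2) x^T Q x + c^T x + lambda^T (A x - b)
Stationarity (grad_x L = 0): Q x + c + A^T lambda = 0.
Primal feasibility: A x = b.

This gives the KKT block system:
  [ Q   A^T ] [ x     ]   [-c ]
  [ A    0  ] [ lambda ] = [ b ]

Solving the linear system:
  x*      = (0.8571, 1)
  lambda* = (-6.2857)
  f(x*)   = 2.9286

x* = (0.8571, 1), lambda* = (-6.2857)


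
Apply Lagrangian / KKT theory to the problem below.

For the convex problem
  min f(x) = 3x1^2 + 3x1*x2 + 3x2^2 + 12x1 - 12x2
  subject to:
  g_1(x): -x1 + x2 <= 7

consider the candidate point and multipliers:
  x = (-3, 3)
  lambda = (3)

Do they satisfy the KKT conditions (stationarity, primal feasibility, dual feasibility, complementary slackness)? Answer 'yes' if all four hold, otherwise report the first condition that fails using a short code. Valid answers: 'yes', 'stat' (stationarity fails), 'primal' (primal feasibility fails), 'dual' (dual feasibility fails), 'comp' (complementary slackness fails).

Gradient of f: grad f(x) = Q x + c = (3, -3)
Constraint values g_i(x) = a_i^T x - b_i:
  g_1((-3, 3)) = -1
Stationarity residual: grad f(x) + sum_i lambda_i a_i = (0, 0)
  -> stationarity OK
Primal feasibility (all g_i <= 0): OK
Dual feasibility (all lambda_i >= 0): OK
Complementary slackness (lambda_i * g_i(x) = 0 for all i): FAILS

Verdict: the first failing condition is complementary_slackness -> comp.

comp
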